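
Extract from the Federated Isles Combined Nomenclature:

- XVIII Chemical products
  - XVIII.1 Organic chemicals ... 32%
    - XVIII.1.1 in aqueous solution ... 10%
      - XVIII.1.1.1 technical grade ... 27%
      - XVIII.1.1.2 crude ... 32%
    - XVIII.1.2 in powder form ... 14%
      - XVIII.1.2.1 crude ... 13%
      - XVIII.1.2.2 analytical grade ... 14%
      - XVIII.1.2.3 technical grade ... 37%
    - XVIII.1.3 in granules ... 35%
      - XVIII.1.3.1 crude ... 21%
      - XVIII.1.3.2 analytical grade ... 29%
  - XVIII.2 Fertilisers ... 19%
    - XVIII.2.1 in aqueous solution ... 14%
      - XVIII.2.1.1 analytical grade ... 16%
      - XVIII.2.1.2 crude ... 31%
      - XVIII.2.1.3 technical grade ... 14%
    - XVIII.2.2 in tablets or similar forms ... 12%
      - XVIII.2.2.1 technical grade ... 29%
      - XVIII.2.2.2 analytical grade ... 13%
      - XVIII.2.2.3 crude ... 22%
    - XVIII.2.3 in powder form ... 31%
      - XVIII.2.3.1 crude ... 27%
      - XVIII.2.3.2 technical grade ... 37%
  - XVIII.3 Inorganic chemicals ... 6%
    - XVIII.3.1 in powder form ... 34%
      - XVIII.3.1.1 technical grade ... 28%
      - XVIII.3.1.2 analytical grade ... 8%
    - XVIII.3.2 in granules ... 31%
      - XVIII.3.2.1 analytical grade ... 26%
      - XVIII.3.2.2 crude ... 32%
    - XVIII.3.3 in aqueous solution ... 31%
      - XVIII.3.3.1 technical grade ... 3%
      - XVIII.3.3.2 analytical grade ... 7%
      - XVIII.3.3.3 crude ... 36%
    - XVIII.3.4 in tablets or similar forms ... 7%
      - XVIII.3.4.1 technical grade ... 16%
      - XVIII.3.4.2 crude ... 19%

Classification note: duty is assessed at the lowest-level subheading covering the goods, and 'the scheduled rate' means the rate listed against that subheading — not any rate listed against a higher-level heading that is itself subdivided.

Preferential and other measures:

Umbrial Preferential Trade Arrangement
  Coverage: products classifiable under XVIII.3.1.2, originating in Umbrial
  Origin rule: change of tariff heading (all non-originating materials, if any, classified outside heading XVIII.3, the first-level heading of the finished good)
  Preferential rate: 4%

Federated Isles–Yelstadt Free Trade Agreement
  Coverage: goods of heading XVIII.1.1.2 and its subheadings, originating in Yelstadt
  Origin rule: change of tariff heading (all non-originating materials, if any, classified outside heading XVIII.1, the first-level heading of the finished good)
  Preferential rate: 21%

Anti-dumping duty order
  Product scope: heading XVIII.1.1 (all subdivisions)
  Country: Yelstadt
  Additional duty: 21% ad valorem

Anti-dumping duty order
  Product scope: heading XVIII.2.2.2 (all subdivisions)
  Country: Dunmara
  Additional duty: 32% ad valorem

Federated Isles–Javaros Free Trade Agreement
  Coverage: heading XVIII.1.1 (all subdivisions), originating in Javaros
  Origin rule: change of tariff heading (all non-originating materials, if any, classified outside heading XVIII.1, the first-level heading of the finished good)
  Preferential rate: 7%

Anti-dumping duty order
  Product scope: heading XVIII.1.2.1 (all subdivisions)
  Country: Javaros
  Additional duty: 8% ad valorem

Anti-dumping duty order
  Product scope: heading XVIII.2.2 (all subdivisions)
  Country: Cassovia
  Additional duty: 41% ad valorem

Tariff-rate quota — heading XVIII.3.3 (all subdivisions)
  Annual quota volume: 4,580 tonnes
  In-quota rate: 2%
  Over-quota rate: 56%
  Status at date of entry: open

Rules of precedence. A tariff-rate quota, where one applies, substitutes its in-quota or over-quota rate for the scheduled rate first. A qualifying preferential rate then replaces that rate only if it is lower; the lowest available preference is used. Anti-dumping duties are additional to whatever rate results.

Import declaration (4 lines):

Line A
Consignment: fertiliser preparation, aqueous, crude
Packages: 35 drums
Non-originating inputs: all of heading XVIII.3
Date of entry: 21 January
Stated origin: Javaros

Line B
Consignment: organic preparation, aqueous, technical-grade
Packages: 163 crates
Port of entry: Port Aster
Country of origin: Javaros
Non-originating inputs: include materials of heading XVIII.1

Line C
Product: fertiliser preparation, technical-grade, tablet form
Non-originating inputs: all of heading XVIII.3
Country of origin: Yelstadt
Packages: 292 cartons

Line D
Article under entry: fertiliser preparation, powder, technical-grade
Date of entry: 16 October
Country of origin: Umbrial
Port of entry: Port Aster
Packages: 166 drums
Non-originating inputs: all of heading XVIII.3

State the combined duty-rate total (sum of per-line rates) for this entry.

124%

Line A: fertiliser → XVIII.2; aqueous → XVIII.2.1; crude → XVIII.2.1.2. Scheduled 31%. Javaros agreement on XVIII.1.1: XVIII.2.1.2 not covered. → 31%.
Line B: organic → XVIII.1; aqueous → XVIII.1.1; technical-grade → XVIII.1.1.1. Scheduled 27%. Javaros agreement on XVIII.1.1: CTH not met. → 27%.
Line C: fertiliser → XVIII.2; tablet form → XVIII.2.2; technical-grade → XVIII.2.2.1. Scheduled 29%. Yelstadt agreement on XVIII.1.1.2: XVIII.2.2.1 not covered. → 29%.
Line D: fertiliser → XVIII.2; powder → XVIII.2.3; technical-grade → XVIII.2.3.2. Scheduled 37%. Umbrial agreement on XVIII.3.1.2: XVIII.2.3.2 not covered. → 37%.
Sum: 31% + 27% + 29% + 37% = 124%.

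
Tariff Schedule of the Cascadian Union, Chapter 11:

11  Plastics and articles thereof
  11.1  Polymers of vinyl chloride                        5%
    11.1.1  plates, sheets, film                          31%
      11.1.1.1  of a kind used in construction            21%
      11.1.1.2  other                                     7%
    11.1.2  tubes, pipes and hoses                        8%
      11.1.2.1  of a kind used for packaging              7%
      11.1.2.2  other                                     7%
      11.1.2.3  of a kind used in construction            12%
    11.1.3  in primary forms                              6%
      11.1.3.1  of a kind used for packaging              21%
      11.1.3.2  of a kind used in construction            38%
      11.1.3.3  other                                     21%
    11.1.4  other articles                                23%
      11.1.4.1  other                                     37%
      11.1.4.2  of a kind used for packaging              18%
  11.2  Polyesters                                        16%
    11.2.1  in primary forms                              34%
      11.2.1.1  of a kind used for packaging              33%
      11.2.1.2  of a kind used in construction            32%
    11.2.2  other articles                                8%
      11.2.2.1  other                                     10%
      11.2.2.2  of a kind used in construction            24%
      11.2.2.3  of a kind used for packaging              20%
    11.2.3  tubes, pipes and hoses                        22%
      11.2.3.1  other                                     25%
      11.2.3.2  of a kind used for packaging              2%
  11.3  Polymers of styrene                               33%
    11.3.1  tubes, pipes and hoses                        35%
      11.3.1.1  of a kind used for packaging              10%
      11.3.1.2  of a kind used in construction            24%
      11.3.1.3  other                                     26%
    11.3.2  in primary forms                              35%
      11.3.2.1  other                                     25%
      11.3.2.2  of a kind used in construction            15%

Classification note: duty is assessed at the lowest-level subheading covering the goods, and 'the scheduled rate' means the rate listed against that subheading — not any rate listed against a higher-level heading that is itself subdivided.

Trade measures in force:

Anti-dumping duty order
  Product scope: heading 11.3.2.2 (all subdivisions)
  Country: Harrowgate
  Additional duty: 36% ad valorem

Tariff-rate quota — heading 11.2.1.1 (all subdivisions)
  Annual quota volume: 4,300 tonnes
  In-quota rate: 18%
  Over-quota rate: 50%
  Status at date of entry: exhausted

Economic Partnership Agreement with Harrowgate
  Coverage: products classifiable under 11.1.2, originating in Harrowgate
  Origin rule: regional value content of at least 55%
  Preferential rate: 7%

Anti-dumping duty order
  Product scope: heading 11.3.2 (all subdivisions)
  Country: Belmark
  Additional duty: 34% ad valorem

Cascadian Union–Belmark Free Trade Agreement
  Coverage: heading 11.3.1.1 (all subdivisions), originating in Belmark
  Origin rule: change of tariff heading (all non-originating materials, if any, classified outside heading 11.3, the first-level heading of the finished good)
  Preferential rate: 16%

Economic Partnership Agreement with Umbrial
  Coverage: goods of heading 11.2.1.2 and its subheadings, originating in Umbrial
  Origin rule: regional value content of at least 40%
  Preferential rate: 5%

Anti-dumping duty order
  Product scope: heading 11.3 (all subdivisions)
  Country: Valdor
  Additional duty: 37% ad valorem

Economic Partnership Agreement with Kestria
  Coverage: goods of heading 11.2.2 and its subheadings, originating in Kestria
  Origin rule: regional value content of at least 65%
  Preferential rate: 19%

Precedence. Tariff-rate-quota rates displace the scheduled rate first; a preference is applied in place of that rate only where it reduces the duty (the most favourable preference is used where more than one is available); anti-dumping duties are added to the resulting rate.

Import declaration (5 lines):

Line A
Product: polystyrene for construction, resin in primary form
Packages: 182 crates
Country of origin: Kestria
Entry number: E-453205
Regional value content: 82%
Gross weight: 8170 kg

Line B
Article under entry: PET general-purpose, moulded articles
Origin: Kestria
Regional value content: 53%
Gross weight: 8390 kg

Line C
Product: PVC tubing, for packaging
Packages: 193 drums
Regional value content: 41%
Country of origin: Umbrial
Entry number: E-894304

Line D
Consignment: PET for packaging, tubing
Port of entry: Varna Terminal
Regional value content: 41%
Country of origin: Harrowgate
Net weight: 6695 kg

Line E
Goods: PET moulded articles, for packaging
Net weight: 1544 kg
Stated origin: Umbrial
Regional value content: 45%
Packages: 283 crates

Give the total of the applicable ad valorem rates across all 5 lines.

Line A: polystyrene → 11.3; resin in primary form → 11.3.2; for construction → 11.3.2.2. Scheduled 15%. Kestria agreement on 11.2.2: 11.3.2.2 not covered. → 15%.
Line B: PET → 11.2; moulded articles → 11.2.2; general-purpose → 11.2.2.1. Scheduled 10%. Kestria agreement on 11.2.2: RVC < 65%. → 10%.
Line C: PVC → 11.1; tubing → 11.1.2; for packaging → 11.1.2.1. Scheduled 7%. Umbrial agreement on 11.2.1.2: 11.1.2.1 not covered. → 7%.
Line D: PET → 11.2; tubing → 11.2.3; for packaging → 11.2.3.2. Scheduled 2%. Harrowgate agreement on 11.1.2: 11.2.3.2 not covered. → 2%.
Line E: PET → 11.2; moulded articles → 11.2.2; for packaging → 11.2.2.3. Scheduled 20%. Umbrial agreement on 11.2.1.2: 11.2.2.3 not covered. → 20%.
Sum: 15% + 10% + 7% + 2% + 20% = 54%.

54%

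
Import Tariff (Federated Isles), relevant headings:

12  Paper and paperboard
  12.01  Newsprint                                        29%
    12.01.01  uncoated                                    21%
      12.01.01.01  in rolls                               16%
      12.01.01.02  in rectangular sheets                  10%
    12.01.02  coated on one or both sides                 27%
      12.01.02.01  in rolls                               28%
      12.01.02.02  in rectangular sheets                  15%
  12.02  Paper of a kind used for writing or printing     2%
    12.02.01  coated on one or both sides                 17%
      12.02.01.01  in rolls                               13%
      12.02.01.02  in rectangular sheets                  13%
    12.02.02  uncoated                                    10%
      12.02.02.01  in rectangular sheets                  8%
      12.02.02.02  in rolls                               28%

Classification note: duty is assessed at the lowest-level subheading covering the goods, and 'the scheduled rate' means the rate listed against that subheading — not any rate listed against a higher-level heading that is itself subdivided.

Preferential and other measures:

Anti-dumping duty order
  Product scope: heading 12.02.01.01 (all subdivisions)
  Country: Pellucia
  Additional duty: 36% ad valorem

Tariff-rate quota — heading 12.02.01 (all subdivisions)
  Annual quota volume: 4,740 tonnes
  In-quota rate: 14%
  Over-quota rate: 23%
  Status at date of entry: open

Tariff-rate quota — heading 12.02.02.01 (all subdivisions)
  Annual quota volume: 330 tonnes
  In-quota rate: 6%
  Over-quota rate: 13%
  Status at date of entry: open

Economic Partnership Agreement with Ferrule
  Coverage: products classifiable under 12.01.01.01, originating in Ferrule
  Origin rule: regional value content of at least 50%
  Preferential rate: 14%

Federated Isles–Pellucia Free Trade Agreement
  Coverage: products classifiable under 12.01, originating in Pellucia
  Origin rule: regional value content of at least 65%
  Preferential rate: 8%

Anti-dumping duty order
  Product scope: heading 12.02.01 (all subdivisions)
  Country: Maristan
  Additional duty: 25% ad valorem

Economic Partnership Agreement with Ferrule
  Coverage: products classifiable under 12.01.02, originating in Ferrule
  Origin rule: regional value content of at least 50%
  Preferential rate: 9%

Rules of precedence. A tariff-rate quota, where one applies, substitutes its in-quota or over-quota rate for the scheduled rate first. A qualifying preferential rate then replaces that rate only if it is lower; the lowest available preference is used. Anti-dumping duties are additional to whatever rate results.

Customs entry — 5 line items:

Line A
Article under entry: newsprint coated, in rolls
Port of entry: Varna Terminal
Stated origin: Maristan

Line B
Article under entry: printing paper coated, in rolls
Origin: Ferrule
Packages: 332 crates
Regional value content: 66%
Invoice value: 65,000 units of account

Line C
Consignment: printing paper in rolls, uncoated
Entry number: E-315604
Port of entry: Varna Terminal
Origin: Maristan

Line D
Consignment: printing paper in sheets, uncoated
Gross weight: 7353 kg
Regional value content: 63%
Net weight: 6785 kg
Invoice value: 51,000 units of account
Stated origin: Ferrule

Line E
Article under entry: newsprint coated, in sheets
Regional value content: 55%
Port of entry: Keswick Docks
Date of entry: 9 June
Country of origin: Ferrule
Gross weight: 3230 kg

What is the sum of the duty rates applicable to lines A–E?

85%

Line A: newsprint → 12.01; coated → 12.01.02; in rolls → 12.01.02.01. Scheduled 28%. No special measure applies. → 28%.
Line B: printing paper → 12.02; coated → 12.02.01; in rolls → 12.02.01.01. Scheduled 13%. quota on 12.02.01 open → in-quota 14%; Ferrule agreement on 12.01.01.01: 12.02.01.01 not covered; Ferrule agreement on 12.01.02: 12.02.01.01 not covered. → 14%.
Line C: printing paper → 12.02; uncoated → 12.02.02; in rolls → 12.02.02.02. Scheduled 28%. No special measure applies. → 28%.
Line D: printing paper → 12.02; uncoated → 12.02.02; in sheets → 12.02.02.01. Scheduled 8%. quota on 12.02.02.01 open → in-quota 6%; Ferrule agreement on 12.01.01.01: 12.02.02.01 not covered; Ferrule agreement on 12.01.02: 12.02.02.01 not covered. → 6%.
Line E: newsprint → 12.01; coated → 12.01.02; in sheets → 12.01.02.02. Scheduled 15%. Ferrule agreement on 12.01.01.01: 12.01.02.02 not covered; Ferrule agreement on 12.01.02: RVC ≥ 50% → 9% available; preferential 9%. → 9%.
Sum: 28% + 14% + 28% + 6% + 9% = 85%.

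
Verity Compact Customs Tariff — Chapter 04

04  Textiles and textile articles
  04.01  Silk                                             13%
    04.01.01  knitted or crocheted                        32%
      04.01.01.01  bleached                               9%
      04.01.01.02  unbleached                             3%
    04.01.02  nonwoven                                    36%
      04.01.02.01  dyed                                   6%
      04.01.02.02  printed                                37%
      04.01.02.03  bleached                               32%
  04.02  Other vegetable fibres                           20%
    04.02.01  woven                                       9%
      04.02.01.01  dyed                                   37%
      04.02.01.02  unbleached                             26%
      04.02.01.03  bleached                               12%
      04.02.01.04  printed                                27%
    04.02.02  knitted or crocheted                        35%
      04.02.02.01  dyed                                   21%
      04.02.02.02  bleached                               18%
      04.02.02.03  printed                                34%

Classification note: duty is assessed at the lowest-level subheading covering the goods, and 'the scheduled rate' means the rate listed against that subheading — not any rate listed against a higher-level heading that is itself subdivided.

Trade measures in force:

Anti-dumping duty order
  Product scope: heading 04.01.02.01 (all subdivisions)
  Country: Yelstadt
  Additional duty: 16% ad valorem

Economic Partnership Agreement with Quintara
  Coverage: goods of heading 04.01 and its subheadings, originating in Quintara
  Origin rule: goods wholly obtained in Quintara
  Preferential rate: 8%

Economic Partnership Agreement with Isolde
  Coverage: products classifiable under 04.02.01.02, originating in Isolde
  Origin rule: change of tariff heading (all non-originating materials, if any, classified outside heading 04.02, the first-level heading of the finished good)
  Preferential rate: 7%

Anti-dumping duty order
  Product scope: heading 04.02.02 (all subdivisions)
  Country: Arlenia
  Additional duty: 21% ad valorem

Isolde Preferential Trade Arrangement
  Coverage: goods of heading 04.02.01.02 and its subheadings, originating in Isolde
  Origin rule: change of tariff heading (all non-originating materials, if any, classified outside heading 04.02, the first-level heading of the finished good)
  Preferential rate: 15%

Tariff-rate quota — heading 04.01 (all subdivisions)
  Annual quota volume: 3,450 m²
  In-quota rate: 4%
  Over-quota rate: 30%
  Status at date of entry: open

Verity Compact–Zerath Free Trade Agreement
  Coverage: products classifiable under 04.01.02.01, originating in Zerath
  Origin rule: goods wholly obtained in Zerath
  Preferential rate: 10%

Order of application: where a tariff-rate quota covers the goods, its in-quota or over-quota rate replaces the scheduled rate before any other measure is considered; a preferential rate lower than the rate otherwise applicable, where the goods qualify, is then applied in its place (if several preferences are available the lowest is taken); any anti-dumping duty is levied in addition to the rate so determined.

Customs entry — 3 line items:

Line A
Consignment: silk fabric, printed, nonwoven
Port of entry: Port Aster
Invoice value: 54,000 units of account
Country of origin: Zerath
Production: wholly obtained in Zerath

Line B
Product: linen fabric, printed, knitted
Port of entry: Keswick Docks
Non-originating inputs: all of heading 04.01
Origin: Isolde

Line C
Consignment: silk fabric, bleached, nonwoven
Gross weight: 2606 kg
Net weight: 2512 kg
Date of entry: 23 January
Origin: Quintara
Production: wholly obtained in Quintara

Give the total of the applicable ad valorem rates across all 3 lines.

Line A: silk → 04.01; nonwoven → 04.01.02; printed → 04.01.02.02. Scheduled 37%. quota on 04.01 open → in-quota 4%; Zerath agreement on 04.01.02.01: 04.01.02.02 not covered. → 4%.
Line B: linen → 04.02; knitted → 04.02.02; printed → 04.02.02.03. Scheduled 34%. Isolde agreement on 04.02.01.02: 04.02.02.03 not covered; Isolde agreement on 04.02.01.02: 04.02.02.03 not covered. → 34%.
Line C: silk → 04.01; nonwoven → 04.01.02; bleached → 04.01.02.03. Scheduled 32%. quota on 04.01 open → in-quota 4%; Quintara agreement on 04.01: wholly obtained → 8% available; preference 8% not lower than 4% → no reduction. → 4%.
Sum: 4% + 34% + 4% = 42%.

42%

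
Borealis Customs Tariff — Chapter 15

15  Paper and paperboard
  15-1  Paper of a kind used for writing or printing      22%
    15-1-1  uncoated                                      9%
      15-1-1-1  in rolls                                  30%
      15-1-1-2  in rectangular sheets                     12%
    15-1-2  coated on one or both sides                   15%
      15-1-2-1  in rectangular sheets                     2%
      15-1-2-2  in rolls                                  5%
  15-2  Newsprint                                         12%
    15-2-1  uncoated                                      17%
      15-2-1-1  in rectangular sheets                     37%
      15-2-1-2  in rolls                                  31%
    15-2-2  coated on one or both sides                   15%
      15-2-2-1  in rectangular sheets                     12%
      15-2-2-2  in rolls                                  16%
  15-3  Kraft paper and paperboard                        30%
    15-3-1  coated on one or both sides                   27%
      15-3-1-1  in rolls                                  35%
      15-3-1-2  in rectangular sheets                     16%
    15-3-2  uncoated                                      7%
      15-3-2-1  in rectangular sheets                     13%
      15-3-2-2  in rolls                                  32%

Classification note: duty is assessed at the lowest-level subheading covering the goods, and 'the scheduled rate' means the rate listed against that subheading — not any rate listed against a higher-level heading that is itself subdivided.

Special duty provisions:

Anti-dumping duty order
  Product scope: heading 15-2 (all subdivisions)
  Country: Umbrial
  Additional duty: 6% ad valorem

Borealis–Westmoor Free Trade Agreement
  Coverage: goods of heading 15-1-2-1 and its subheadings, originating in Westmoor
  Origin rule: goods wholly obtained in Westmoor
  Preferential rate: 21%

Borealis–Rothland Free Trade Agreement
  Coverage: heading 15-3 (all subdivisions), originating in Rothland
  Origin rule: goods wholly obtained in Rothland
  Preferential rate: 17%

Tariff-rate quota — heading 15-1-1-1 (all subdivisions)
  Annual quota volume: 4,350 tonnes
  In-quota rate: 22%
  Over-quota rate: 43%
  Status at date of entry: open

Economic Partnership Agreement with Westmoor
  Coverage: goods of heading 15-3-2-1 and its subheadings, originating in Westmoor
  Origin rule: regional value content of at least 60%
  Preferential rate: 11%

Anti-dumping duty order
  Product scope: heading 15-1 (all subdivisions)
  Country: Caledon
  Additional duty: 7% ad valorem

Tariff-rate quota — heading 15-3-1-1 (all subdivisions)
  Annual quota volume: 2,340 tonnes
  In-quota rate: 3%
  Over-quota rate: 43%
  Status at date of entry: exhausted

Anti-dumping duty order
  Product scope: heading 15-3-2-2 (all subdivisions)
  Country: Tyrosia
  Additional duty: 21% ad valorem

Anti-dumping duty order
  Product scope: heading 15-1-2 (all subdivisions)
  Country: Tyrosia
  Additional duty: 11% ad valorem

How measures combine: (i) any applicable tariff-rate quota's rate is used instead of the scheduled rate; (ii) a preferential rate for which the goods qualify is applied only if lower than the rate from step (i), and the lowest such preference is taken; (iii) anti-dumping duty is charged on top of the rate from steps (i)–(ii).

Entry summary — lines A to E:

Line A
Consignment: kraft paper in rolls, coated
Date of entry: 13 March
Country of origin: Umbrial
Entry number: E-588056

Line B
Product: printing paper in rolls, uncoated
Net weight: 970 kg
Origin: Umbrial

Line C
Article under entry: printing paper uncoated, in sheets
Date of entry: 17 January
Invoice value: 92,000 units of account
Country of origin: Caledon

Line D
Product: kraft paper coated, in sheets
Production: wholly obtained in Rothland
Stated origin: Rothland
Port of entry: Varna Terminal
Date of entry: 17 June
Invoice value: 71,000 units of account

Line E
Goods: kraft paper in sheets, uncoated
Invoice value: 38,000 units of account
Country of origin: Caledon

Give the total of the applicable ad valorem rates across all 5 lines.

113%

Line A: kraft paper → 15-3; coated → 15-3-1; in rolls → 15-3-1-1. Scheduled 35%. quota on 15-3-1-1 exhausted → over-quota 43%. → 43%.
Line B: printing paper → 15-1; uncoated → 15-1-1; in rolls → 15-1-1-1. Scheduled 30%. quota on 15-1-1-1 open → in-quota 22%. → 22%.
Line C: printing paper → 15-1; uncoated → 15-1-1; in sheets → 15-1-1-2. Scheduled 12%. anti-dumping (Caledon, 15-1): +7%; total 12% + 7% = 19%. → 19%.
Line D: kraft paper → 15-3; coated → 15-3-1; in sheets → 15-3-1-2. Scheduled 16%. Rothland agreement on 15-3: wholly obtained → 17% available; preference 17% not lower than 16% → no reduction. → 16%.
Line E: kraft paper → 15-3; uncoated → 15-3-2; in sheets → 15-3-2-1. Scheduled 13%. No special measure applies. → 13%.
Sum: 43% + 22% + 19% + 16% + 13% = 113%.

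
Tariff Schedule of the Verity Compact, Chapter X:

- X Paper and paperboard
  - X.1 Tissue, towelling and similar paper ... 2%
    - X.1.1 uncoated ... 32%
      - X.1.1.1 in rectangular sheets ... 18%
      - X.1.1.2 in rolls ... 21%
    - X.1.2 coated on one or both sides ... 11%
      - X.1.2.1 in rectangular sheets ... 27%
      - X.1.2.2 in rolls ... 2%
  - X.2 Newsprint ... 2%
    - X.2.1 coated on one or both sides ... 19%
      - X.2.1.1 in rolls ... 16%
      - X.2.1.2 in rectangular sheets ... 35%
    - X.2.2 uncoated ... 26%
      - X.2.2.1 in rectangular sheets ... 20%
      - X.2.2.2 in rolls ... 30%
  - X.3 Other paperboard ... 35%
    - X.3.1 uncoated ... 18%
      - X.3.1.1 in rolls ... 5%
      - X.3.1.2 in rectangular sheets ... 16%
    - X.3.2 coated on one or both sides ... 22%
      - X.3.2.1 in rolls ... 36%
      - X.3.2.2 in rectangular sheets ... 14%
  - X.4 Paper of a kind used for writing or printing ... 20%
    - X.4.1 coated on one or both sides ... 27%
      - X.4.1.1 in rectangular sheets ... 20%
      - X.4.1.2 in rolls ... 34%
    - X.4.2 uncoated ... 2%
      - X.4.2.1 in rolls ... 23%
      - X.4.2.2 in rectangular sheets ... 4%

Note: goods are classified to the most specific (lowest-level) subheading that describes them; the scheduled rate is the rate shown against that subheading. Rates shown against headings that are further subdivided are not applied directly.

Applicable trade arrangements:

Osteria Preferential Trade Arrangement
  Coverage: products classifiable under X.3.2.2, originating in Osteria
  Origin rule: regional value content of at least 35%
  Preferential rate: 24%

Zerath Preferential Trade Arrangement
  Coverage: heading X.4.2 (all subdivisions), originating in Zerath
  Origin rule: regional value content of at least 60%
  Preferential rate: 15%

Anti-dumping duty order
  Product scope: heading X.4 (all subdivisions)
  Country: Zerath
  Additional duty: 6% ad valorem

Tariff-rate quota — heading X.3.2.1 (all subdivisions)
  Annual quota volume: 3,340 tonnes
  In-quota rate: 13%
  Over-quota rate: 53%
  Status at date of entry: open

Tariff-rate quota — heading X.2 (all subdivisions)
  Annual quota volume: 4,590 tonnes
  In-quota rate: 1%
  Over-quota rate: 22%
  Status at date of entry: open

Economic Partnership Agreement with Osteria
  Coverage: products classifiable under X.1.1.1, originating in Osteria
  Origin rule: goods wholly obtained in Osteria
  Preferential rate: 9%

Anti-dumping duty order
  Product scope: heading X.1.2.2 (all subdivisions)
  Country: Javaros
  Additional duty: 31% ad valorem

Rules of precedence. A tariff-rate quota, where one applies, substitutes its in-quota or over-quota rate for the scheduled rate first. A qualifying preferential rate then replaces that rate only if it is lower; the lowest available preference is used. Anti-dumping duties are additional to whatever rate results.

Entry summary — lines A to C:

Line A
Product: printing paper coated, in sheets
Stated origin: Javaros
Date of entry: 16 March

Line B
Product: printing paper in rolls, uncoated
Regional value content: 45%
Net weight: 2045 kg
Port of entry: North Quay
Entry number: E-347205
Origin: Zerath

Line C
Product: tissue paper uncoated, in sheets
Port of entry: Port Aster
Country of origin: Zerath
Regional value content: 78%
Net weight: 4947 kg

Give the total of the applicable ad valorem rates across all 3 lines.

67%

Line A: printing paper → X.4; coated → X.4.1; in sheets → X.4.1.1. Scheduled 20%. No special measure applies. → 20%.
Line B: printing paper → X.4; uncoated → X.4.2; in rolls → X.4.2.1. Scheduled 23%. Zerath agreement on X.4.2: RVC < 60%; anti-dumping (Zerath, X.4): +6%; total 23% + 6% = 29%. → 29%.
Line C: tissue paper → X.1; uncoated → X.1.1; in sheets → X.1.1.1. Scheduled 18%. Zerath agreement on X.4.2: X.1.1.1 not covered. → 18%.
Sum: 20% + 29% + 18% = 67%.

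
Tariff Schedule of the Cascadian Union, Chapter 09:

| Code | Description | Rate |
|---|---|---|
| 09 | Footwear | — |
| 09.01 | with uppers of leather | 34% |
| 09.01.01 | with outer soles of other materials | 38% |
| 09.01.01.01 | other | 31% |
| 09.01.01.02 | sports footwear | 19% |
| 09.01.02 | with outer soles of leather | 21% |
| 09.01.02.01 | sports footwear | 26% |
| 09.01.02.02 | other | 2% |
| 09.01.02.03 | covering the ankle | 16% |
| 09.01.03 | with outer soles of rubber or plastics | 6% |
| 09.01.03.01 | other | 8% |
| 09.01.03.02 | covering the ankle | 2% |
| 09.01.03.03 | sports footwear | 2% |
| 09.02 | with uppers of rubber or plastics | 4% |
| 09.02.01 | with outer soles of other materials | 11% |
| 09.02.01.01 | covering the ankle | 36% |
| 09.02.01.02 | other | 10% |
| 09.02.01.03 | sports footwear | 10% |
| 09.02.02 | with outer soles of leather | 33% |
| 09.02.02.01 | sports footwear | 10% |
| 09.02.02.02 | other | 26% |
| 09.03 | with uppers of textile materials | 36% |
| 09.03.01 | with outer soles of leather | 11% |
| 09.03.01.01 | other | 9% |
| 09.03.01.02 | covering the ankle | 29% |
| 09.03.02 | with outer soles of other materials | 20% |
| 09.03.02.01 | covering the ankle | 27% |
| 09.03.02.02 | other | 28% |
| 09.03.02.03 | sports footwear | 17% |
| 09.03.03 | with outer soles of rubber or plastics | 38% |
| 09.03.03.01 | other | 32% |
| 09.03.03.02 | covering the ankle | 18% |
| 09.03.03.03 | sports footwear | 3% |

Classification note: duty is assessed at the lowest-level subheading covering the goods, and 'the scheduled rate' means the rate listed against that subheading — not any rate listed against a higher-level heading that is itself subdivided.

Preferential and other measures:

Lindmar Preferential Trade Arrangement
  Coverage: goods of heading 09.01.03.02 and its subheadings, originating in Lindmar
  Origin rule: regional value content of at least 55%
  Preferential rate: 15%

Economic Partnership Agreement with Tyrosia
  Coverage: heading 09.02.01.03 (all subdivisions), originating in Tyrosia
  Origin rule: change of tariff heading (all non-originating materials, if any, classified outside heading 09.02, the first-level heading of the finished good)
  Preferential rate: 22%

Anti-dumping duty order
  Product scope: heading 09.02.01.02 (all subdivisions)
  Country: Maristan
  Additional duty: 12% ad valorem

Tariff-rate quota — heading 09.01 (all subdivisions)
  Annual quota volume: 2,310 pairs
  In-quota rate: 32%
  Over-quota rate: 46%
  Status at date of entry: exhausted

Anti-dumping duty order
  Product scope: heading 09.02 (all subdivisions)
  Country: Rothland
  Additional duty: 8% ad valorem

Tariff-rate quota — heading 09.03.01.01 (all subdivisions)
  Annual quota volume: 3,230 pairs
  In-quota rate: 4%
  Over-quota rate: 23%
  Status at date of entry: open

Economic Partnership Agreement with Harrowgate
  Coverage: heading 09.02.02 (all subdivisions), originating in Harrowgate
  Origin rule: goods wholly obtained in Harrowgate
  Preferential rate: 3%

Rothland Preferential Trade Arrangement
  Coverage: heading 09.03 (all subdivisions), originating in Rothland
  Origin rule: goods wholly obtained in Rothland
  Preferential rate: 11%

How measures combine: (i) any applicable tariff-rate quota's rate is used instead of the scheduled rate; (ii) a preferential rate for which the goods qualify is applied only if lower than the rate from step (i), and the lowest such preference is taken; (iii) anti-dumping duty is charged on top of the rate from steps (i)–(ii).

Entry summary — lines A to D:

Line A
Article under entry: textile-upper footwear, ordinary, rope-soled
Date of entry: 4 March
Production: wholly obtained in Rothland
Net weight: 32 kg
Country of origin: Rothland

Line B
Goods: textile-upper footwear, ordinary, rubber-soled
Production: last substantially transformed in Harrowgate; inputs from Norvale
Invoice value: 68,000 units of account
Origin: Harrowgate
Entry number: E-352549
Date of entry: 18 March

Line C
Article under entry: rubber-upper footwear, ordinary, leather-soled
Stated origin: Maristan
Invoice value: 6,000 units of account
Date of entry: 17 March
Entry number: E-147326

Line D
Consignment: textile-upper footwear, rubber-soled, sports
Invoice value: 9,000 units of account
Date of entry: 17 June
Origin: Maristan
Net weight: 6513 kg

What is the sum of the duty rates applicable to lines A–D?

Line A: textile-upper → 09.03; rope-soled → 09.03.02; ordinary → 09.03.02.02. Scheduled 28%. Rothland agreement on 09.03: wholly obtained → 11% available; preferential 11%. → 11%.
Line B: textile-upper → 09.03; rubber-soled → 09.03.03; ordinary → 09.03.03.01. Scheduled 32%. Harrowgate agreement on 09.02.02: 09.03.03.01 not covered. → 32%.
Line C: rubber-upper → 09.02; leather-soled → 09.02.02; ordinary → 09.02.02.02. Scheduled 26%. No special measure applies. → 26%.
Line D: textile-upper → 09.03; rubber-soled → 09.03.03; sports → 09.03.03.03. Scheduled 3%. No special measure applies. → 3%.
Sum: 11% + 32% + 26% + 3% = 72%.

72%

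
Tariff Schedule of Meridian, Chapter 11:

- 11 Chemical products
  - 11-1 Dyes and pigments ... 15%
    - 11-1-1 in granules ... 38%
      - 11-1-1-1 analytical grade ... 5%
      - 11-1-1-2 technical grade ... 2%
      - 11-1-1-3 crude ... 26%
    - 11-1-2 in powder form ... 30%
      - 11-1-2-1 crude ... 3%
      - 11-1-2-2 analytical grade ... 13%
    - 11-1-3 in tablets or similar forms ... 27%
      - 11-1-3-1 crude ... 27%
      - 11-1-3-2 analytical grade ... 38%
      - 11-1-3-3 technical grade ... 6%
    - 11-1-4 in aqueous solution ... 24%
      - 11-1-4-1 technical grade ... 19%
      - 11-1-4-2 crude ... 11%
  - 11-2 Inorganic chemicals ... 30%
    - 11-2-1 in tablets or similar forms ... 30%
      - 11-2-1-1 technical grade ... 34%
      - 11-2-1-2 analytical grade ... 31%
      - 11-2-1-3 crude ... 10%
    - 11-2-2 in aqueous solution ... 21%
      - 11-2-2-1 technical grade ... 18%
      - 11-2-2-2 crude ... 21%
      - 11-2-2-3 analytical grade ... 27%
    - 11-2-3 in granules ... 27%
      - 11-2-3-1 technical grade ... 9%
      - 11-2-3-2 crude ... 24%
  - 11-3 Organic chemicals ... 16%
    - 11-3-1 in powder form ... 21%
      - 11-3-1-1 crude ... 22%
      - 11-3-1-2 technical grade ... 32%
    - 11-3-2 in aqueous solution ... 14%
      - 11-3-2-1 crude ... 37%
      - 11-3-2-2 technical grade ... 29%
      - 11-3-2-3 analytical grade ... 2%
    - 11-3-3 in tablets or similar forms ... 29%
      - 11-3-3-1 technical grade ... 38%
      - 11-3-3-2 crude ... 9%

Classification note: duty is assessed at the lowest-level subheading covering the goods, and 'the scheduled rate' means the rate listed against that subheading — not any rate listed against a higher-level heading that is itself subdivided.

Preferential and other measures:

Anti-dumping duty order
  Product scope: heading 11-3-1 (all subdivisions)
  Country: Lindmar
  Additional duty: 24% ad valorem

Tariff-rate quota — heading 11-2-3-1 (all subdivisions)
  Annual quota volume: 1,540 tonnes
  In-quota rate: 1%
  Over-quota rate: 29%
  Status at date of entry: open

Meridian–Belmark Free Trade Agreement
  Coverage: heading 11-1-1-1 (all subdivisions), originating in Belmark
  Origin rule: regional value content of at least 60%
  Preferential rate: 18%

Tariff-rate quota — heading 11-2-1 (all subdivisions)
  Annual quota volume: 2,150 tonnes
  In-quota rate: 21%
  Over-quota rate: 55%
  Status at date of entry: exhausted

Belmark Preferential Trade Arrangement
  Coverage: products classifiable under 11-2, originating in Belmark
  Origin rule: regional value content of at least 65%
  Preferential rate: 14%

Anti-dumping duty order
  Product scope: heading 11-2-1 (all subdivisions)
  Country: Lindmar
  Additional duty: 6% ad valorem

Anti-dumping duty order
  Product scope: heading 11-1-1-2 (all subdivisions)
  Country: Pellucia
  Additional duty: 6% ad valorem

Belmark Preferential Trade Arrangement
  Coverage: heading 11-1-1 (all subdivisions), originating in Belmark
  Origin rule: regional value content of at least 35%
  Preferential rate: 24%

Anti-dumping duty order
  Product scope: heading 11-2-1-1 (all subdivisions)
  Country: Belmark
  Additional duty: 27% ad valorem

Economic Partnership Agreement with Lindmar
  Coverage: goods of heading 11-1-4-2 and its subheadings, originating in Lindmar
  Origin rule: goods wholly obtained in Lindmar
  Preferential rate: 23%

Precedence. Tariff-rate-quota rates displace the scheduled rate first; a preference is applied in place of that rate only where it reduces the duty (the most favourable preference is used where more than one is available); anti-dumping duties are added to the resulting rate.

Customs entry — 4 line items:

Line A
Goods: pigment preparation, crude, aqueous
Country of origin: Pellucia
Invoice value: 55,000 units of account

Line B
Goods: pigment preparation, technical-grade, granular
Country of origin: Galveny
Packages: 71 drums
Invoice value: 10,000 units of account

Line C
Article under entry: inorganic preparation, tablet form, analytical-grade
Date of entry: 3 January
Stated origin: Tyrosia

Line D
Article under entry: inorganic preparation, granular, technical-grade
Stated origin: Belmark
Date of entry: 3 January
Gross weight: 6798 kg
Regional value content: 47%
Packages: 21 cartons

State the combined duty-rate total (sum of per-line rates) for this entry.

Line A: pigment → 11-1; aqueous → 11-1-4; crude → 11-1-4-2. Scheduled 11%. No special measure applies. → 11%.
Line B: pigment → 11-1; granular → 11-1-1; technical-grade → 11-1-1-2. Scheduled 2%. No special measure applies. → 2%.
Line C: inorganic → 11-2; tablet form → 11-2-1; analytical-grade → 11-2-1-2. Scheduled 31%. quota on 11-2-1 exhausted → over-quota 55%. → 55%.
Line D: inorganic → 11-2; granular → 11-2-3; technical-grade → 11-2-3-1. Scheduled 9%. quota on 11-2-3-1 open → in-quota 1%; Belmark agreement on 11-1-1-1: 11-2-3-1 not covered; Belmark agreement on 11-2: RVC < 65%; Belmark agreement on 11-1-1: 11-2-3-1 not covered. → 1%.
Sum: 11% + 2% + 55% + 1% = 69%.

69%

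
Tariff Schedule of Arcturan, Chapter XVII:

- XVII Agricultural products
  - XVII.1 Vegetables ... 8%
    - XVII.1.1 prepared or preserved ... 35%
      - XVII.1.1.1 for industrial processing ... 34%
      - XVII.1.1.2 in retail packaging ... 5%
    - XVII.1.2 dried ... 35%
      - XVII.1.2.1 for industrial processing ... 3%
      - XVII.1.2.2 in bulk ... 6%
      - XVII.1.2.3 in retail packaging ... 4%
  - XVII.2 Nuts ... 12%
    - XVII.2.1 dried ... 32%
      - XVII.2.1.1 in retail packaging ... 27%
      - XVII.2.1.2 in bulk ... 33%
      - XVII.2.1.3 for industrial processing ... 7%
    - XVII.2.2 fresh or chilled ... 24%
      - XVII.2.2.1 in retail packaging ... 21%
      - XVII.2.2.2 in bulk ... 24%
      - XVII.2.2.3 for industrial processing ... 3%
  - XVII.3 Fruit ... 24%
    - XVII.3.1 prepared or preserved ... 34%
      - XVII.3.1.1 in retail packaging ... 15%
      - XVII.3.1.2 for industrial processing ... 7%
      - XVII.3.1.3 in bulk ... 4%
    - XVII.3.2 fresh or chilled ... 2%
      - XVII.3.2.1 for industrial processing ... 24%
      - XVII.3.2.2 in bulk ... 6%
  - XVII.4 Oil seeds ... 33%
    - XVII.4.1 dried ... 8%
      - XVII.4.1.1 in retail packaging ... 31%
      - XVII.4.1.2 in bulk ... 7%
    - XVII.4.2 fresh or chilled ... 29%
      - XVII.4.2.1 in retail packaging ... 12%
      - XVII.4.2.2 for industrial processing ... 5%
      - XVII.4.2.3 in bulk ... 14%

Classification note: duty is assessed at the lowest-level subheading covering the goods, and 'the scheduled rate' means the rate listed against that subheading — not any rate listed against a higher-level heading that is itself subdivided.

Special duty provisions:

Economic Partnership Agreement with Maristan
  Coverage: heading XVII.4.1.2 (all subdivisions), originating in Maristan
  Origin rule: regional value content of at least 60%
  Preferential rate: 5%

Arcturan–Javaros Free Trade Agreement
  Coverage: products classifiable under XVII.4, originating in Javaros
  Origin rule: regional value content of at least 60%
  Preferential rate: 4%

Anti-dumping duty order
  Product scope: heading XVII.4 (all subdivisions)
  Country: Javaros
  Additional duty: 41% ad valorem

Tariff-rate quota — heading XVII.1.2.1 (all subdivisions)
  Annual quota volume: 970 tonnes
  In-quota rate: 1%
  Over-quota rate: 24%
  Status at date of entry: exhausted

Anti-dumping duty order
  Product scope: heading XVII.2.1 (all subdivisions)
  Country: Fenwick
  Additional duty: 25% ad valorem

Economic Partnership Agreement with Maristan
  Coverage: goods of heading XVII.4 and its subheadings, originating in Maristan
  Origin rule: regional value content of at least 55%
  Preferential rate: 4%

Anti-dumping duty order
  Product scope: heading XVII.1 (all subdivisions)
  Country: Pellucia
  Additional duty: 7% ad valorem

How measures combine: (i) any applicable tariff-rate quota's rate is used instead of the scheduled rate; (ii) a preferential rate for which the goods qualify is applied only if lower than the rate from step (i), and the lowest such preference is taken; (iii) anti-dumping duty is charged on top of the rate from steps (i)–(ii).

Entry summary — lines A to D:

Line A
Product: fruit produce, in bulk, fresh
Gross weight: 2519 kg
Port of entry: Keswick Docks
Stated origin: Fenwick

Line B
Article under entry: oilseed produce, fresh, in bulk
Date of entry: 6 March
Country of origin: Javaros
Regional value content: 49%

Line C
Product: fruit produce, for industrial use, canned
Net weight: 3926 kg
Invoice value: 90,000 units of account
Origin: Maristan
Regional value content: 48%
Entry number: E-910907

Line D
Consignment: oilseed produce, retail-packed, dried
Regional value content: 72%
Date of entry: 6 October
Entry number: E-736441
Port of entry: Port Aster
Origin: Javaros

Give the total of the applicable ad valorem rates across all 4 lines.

Line A: fruit → XVII.3; fresh → XVII.3.2; in bulk → XVII.3.2.2. Scheduled 6%. No special measure applies. → 6%.
Line B: oilseed → XVII.4; fresh → XVII.4.2; in bulk → XVII.4.2.3. Scheduled 14%. Javaros agreement on XVII.4: RVC < 60%; anti-dumping (Javaros, XVII.4): +41%; total 14% + 41% = 55%. → 55%.
Line C: fruit → XVII.3; canned → XVII.3.1; for industrial use → XVII.3.1.2. Scheduled 7%. Maristan agreement on XVII.4.1.2: XVII.3.1.2 not covered; Maristan agreement on XVII.4: XVII.3.1.2 not covered. → 7%.
Line D: oilseed → XVII.4; dried → XVII.4.1; retail-packed → XVII.4.1.1. Scheduled 31%. Javaros agreement on XVII.4: RVC ≥ 60% → 4% available; preferential 4%; anti-dumping (Javaros, XVII.4): +41%; total 4% + 41% = 45%. → 45%.
Sum: 6% + 55% + 7% + 45% = 113%.

113%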